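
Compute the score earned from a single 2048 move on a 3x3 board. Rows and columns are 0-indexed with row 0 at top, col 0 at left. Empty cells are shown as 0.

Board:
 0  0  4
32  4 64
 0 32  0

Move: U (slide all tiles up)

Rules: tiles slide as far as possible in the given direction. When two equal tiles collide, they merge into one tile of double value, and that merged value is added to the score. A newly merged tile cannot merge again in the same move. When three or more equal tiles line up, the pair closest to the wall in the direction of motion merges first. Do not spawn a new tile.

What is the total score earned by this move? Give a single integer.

Answer: 0

Derivation:
Slide up:
col 0: [0, 32, 0] -> [32, 0, 0]  score +0 (running 0)
col 1: [0, 4, 32] -> [4, 32, 0]  score +0 (running 0)
col 2: [4, 64, 0] -> [4, 64, 0]  score +0 (running 0)
Board after move:
32  4  4
 0 32 64
 0  0  0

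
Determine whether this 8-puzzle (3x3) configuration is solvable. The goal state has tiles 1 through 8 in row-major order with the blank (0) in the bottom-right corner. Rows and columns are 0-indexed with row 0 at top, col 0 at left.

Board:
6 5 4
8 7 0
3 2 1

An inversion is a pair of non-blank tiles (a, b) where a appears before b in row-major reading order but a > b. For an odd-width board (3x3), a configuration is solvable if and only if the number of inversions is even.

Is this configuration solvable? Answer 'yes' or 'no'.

Inversions (pairs i<j in row-major order where tile[i] > tile[j] > 0): 22
22 is even, so the puzzle is solvable.

Answer: yes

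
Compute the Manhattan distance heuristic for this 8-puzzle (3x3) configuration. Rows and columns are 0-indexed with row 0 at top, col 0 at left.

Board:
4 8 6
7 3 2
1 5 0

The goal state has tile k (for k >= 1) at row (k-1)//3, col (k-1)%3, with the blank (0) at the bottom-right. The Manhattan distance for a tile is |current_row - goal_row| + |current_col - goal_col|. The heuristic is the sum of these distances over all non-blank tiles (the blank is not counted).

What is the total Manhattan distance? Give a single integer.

Answer: 12

Derivation:
Tile 4: (0,0)->(1,0) = 1
Tile 8: (0,1)->(2,1) = 2
Tile 6: (0,2)->(1,2) = 1
Tile 7: (1,0)->(2,0) = 1
Tile 3: (1,1)->(0,2) = 2
Tile 2: (1,2)->(0,1) = 2
Tile 1: (2,0)->(0,0) = 2
Tile 5: (2,1)->(1,1) = 1
Sum: 1 + 2 + 1 + 1 + 2 + 2 + 2 + 1 = 12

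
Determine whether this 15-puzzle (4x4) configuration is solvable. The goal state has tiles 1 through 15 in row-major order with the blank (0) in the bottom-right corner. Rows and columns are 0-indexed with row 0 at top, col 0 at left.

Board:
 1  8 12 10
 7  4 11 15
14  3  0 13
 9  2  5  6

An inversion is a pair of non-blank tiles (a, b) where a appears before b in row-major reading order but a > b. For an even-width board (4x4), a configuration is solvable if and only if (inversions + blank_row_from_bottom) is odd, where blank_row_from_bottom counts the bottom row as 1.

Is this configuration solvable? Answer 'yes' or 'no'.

Inversions: 55
Blank is in row 2 (0-indexed from top), which is row 2 counting from the bottom (bottom = 1).
55 + 2 = 57, which is odd, so the puzzle is solvable.

Answer: yes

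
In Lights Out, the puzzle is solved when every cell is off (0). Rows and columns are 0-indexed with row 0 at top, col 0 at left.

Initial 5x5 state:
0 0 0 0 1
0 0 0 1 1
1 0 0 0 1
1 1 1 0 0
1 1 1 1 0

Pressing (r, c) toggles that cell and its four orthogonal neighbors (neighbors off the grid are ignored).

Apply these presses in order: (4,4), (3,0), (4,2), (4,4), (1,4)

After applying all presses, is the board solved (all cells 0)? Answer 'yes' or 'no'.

After press 1 at (4,4):
0 0 0 0 1
0 0 0 1 1
1 0 0 0 1
1 1 1 0 1
1 1 1 0 1

After press 2 at (3,0):
0 0 0 0 1
0 0 0 1 1
0 0 0 0 1
0 0 1 0 1
0 1 1 0 1

After press 3 at (4,2):
0 0 0 0 1
0 0 0 1 1
0 0 0 0 1
0 0 0 0 1
0 0 0 1 1

After press 4 at (4,4):
0 0 0 0 1
0 0 0 1 1
0 0 0 0 1
0 0 0 0 0
0 0 0 0 0

After press 5 at (1,4):
0 0 0 0 0
0 0 0 0 0
0 0 0 0 0
0 0 0 0 0
0 0 0 0 0

Lights still on: 0

Answer: yes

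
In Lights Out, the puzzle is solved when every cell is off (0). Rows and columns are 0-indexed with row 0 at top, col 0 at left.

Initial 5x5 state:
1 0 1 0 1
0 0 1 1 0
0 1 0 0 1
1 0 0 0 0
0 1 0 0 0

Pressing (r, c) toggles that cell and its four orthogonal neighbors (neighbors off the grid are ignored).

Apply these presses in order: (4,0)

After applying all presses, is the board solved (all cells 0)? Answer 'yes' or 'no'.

After press 1 at (4,0):
1 0 1 0 1
0 0 1 1 0
0 1 0 0 1
0 0 0 0 0
1 0 0 0 0

Lights still on: 8

Answer: no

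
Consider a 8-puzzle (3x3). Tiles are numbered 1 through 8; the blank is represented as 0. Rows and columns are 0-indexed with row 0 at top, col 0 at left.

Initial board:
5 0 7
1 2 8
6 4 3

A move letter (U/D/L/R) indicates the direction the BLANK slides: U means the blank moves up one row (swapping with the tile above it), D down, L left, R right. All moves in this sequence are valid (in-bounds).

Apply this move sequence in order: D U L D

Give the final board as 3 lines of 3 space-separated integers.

After move 1 (D):
5 2 7
1 0 8
6 4 3

After move 2 (U):
5 0 7
1 2 8
6 4 3

After move 3 (L):
0 5 7
1 2 8
6 4 3

After move 4 (D):
1 5 7
0 2 8
6 4 3

Answer: 1 5 7
0 2 8
6 4 3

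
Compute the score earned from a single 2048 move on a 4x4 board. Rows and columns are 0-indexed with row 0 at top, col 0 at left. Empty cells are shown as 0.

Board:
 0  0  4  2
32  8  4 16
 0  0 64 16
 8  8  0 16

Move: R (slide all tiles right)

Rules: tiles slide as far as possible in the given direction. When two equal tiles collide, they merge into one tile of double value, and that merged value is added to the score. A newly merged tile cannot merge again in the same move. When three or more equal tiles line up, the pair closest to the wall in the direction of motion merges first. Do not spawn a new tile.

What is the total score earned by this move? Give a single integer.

Slide right:
row 0: [0, 0, 4, 2] -> [0, 0, 4, 2]  score +0 (running 0)
row 1: [32, 8, 4, 16] -> [32, 8, 4, 16]  score +0 (running 0)
row 2: [0, 0, 64, 16] -> [0, 0, 64, 16]  score +0 (running 0)
row 3: [8, 8, 0, 16] -> [0, 0, 16, 16]  score +16 (running 16)
Board after move:
 0  0  4  2
32  8  4 16
 0  0 64 16
 0  0 16 16

Answer: 16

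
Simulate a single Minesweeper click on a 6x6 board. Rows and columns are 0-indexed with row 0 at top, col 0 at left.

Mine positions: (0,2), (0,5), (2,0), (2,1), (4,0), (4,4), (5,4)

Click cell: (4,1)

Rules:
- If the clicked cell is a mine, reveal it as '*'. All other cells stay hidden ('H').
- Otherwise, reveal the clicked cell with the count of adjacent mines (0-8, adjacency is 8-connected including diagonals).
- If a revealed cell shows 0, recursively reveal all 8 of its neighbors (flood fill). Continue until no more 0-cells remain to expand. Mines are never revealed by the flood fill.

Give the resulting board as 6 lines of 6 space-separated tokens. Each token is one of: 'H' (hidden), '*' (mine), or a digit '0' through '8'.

H H H H H H
H H H H H H
H H H H H H
H H H H H H
H 1 H H H H
H H H H H H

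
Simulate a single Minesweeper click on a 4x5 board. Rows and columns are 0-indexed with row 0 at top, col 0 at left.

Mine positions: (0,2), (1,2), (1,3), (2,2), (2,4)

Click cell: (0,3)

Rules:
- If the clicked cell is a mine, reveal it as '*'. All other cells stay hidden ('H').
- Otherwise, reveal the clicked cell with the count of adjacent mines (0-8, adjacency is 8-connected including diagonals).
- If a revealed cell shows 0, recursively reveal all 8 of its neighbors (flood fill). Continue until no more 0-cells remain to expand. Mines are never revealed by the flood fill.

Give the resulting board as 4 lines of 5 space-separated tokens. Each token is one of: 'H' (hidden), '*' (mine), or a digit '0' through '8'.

H H H 3 H
H H H H H
H H H H H
H H H H H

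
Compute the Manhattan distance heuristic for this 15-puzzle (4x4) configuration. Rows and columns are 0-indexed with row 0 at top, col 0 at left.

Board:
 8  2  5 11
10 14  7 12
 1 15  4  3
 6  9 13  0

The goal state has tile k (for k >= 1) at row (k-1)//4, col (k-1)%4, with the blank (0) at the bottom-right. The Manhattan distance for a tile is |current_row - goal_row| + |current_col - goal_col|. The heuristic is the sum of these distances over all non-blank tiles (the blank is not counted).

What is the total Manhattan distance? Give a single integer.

Tile 8: (0,0)->(1,3) = 4
Tile 2: (0,1)->(0,1) = 0
Tile 5: (0,2)->(1,0) = 3
Tile 11: (0,3)->(2,2) = 3
Tile 10: (1,0)->(2,1) = 2
Tile 14: (1,1)->(3,1) = 2
Tile 7: (1,2)->(1,2) = 0
Tile 12: (1,3)->(2,3) = 1
Tile 1: (2,0)->(0,0) = 2
Tile 15: (2,1)->(3,2) = 2
Tile 4: (2,2)->(0,3) = 3
Tile 3: (2,3)->(0,2) = 3
Tile 6: (3,0)->(1,1) = 3
Tile 9: (3,1)->(2,0) = 2
Tile 13: (3,2)->(3,0) = 2
Sum: 4 + 0 + 3 + 3 + 2 + 2 + 0 + 1 + 2 + 2 + 3 + 3 + 3 + 2 + 2 = 32

Answer: 32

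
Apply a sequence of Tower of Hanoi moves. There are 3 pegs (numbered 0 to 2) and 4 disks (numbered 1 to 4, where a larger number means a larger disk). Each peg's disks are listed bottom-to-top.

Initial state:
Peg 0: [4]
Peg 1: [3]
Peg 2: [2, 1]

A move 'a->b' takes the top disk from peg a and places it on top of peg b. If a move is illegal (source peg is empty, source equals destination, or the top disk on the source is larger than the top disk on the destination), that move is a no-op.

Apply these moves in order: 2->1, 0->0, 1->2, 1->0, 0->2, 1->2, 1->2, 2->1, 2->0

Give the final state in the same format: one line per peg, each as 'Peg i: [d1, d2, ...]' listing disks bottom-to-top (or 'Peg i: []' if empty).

Answer: Peg 0: [4, 3, 2]
Peg 1: [1]
Peg 2: []

Derivation:
After move 1 (2->1):
Peg 0: [4]
Peg 1: [3, 1]
Peg 2: [2]

After move 2 (0->0):
Peg 0: [4]
Peg 1: [3, 1]
Peg 2: [2]

After move 3 (1->2):
Peg 0: [4]
Peg 1: [3]
Peg 2: [2, 1]

After move 4 (1->0):
Peg 0: [4, 3]
Peg 1: []
Peg 2: [2, 1]

After move 5 (0->2):
Peg 0: [4, 3]
Peg 1: []
Peg 2: [2, 1]

After move 6 (1->2):
Peg 0: [4, 3]
Peg 1: []
Peg 2: [2, 1]

After move 7 (1->2):
Peg 0: [4, 3]
Peg 1: []
Peg 2: [2, 1]

After move 8 (2->1):
Peg 0: [4, 3]
Peg 1: [1]
Peg 2: [2]

After move 9 (2->0):
Peg 0: [4, 3, 2]
Peg 1: [1]
Peg 2: []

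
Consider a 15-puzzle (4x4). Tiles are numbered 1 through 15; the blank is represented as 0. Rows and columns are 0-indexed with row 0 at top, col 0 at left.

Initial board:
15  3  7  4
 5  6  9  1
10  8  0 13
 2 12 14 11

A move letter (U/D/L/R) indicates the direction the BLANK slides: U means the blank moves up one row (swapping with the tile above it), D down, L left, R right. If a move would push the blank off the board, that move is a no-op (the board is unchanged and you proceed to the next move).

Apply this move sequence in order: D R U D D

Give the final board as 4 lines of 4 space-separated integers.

Answer: 15  3  7  4
 5  6  9  1
10  8 14 13
 2 12 11  0

Derivation:
After move 1 (D):
15  3  7  4
 5  6  9  1
10  8 14 13
 2 12  0 11

After move 2 (R):
15  3  7  4
 5  6  9  1
10  8 14 13
 2 12 11  0

After move 3 (U):
15  3  7  4
 5  6  9  1
10  8 14  0
 2 12 11 13

After move 4 (D):
15  3  7  4
 5  6  9  1
10  8 14 13
 2 12 11  0

After move 5 (D):
15  3  7  4
 5  6  9  1
10  8 14 13
 2 12 11  0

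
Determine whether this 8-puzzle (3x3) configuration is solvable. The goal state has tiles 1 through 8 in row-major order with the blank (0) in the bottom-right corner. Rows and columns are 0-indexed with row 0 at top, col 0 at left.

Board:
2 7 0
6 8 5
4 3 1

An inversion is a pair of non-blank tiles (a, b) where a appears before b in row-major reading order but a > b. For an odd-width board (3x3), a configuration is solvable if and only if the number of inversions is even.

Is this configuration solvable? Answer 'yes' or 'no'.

Answer: yes

Derivation:
Inversions (pairs i<j in row-major order where tile[i] > tile[j] > 0): 20
20 is even, so the puzzle is solvable.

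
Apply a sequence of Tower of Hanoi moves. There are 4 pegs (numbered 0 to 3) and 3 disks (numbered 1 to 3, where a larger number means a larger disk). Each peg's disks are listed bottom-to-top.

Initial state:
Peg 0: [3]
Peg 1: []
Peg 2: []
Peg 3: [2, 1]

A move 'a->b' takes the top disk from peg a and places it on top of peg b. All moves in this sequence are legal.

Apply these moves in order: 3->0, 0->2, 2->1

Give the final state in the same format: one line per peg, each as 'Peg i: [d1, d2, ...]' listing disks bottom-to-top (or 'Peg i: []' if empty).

After move 1 (3->0):
Peg 0: [3, 1]
Peg 1: []
Peg 2: []
Peg 3: [2]

After move 2 (0->2):
Peg 0: [3]
Peg 1: []
Peg 2: [1]
Peg 3: [2]

After move 3 (2->1):
Peg 0: [3]
Peg 1: [1]
Peg 2: []
Peg 3: [2]

Answer: Peg 0: [3]
Peg 1: [1]
Peg 2: []
Peg 3: [2]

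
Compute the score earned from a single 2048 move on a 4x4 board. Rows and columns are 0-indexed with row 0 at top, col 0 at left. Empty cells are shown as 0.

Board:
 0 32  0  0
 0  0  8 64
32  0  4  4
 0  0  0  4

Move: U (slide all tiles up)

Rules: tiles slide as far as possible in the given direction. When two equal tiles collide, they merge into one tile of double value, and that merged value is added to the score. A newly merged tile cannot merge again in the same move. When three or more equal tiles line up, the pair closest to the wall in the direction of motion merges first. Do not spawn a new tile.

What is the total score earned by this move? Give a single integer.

Slide up:
col 0: [0, 0, 32, 0] -> [32, 0, 0, 0]  score +0 (running 0)
col 1: [32, 0, 0, 0] -> [32, 0, 0, 0]  score +0 (running 0)
col 2: [0, 8, 4, 0] -> [8, 4, 0, 0]  score +0 (running 0)
col 3: [0, 64, 4, 4] -> [64, 8, 0, 0]  score +8 (running 8)
Board after move:
32 32  8 64
 0  0  4  8
 0  0  0  0
 0  0  0  0

Answer: 8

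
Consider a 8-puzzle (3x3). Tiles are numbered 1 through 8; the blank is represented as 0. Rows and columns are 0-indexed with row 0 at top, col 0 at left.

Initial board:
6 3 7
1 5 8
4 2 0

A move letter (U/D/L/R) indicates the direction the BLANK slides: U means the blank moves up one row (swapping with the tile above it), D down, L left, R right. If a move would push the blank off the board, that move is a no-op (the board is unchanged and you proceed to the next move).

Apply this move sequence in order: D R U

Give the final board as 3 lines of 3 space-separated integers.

Answer: 6 3 7
1 5 0
4 2 8

Derivation:
After move 1 (D):
6 3 7
1 5 8
4 2 0

After move 2 (R):
6 3 7
1 5 8
4 2 0

After move 3 (U):
6 3 7
1 5 0
4 2 8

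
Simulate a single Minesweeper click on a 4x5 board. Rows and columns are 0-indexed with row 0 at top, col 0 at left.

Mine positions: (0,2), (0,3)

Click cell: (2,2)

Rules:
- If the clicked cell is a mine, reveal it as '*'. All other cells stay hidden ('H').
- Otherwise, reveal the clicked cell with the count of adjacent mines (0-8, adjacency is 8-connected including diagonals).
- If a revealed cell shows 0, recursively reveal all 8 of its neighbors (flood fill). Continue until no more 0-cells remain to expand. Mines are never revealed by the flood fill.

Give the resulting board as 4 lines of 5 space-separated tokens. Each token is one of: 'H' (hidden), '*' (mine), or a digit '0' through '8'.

0 1 H H H
0 1 2 2 1
0 0 0 0 0
0 0 0 0 0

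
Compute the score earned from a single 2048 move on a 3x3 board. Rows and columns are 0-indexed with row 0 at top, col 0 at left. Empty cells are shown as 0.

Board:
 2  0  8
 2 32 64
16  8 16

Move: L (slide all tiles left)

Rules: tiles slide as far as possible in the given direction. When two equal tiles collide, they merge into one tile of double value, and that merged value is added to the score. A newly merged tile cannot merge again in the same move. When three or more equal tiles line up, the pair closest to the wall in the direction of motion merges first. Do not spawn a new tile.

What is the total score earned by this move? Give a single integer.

Answer: 0

Derivation:
Slide left:
row 0: [2, 0, 8] -> [2, 8, 0]  score +0 (running 0)
row 1: [2, 32, 64] -> [2, 32, 64]  score +0 (running 0)
row 2: [16, 8, 16] -> [16, 8, 16]  score +0 (running 0)
Board after move:
 2  8  0
 2 32 64
16  8 16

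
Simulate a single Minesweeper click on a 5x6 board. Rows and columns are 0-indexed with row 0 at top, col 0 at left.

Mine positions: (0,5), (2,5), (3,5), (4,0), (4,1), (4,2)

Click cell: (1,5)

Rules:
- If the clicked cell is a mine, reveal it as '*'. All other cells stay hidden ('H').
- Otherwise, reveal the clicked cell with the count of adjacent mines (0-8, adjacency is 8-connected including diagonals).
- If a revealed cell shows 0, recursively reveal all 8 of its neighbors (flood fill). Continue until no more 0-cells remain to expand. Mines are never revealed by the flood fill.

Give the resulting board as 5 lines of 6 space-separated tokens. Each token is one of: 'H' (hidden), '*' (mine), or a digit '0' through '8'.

H H H H H H
H H H H H 2
H H H H H H
H H H H H H
H H H H H H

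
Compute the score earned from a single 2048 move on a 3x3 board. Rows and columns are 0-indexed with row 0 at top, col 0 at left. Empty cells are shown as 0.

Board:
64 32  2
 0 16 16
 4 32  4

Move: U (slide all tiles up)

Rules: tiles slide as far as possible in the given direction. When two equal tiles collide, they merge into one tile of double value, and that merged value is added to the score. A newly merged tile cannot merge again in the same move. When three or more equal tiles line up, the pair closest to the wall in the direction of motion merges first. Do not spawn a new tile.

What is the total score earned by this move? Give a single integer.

Slide up:
col 0: [64, 0, 4] -> [64, 4, 0]  score +0 (running 0)
col 1: [32, 16, 32] -> [32, 16, 32]  score +0 (running 0)
col 2: [2, 16, 4] -> [2, 16, 4]  score +0 (running 0)
Board after move:
64 32  2
 4 16 16
 0 32  4

Answer: 0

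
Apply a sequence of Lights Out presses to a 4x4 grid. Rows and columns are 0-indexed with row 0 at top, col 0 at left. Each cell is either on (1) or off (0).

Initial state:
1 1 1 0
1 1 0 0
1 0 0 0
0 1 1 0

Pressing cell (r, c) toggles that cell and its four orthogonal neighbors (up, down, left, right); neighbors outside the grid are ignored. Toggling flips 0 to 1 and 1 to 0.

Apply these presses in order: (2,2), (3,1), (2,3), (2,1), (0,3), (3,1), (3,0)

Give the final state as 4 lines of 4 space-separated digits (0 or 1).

After press 1 at (2,2):
1 1 1 0
1 1 1 0
1 1 1 1
0 1 0 0

After press 2 at (3,1):
1 1 1 0
1 1 1 0
1 0 1 1
1 0 1 0

After press 3 at (2,3):
1 1 1 0
1 1 1 1
1 0 0 0
1 0 1 1

After press 4 at (2,1):
1 1 1 0
1 0 1 1
0 1 1 0
1 1 1 1

After press 5 at (0,3):
1 1 0 1
1 0 1 0
0 1 1 0
1 1 1 1

After press 6 at (3,1):
1 1 0 1
1 0 1 0
0 0 1 0
0 0 0 1

After press 7 at (3,0):
1 1 0 1
1 0 1 0
1 0 1 0
1 1 0 1

Answer: 1 1 0 1
1 0 1 0
1 0 1 0
1 1 0 1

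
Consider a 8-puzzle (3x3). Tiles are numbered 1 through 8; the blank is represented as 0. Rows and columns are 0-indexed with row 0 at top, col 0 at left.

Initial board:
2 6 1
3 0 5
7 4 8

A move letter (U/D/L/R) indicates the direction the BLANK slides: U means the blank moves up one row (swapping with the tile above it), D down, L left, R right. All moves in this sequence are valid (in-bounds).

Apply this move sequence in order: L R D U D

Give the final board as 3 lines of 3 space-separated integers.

After move 1 (L):
2 6 1
0 3 5
7 4 8

After move 2 (R):
2 6 1
3 0 5
7 4 8

After move 3 (D):
2 6 1
3 4 5
7 0 8

After move 4 (U):
2 6 1
3 0 5
7 4 8

After move 5 (D):
2 6 1
3 4 5
7 0 8

Answer: 2 6 1
3 4 5
7 0 8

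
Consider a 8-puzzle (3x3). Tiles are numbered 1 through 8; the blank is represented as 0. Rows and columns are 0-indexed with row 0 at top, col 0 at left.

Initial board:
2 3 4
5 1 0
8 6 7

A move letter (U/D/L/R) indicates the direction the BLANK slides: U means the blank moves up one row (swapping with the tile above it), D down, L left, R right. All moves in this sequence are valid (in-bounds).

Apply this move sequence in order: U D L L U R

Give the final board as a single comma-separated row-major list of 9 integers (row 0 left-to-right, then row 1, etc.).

After move 1 (U):
2 3 0
5 1 4
8 6 7

After move 2 (D):
2 3 4
5 1 0
8 6 7

After move 3 (L):
2 3 4
5 0 1
8 6 7

After move 4 (L):
2 3 4
0 5 1
8 6 7

After move 5 (U):
0 3 4
2 5 1
8 6 7

After move 6 (R):
3 0 4
2 5 1
8 6 7

Answer: 3, 0, 4, 2, 5, 1, 8, 6, 7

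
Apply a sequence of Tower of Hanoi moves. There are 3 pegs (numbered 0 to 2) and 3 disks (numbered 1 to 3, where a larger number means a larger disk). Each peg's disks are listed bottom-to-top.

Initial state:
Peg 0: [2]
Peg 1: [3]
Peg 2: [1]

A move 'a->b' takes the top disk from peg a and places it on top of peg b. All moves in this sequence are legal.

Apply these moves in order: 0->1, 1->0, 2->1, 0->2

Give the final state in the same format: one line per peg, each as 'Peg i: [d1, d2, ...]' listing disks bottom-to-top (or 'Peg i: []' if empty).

Answer: Peg 0: []
Peg 1: [3, 1]
Peg 2: [2]

Derivation:
After move 1 (0->1):
Peg 0: []
Peg 1: [3, 2]
Peg 2: [1]

After move 2 (1->0):
Peg 0: [2]
Peg 1: [3]
Peg 2: [1]

After move 3 (2->1):
Peg 0: [2]
Peg 1: [3, 1]
Peg 2: []

After move 4 (0->2):
Peg 0: []
Peg 1: [3, 1]
Peg 2: [2]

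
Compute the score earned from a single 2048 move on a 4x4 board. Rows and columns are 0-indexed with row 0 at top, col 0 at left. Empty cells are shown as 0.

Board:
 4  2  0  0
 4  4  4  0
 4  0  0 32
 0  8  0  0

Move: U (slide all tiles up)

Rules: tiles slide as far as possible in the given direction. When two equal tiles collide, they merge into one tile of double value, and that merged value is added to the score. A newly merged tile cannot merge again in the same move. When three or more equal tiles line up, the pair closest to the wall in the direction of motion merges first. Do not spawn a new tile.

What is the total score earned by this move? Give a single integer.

Answer: 8

Derivation:
Slide up:
col 0: [4, 4, 4, 0] -> [8, 4, 0, 0]  score +8 (running 8)
col 1: [2, 4, 0, 8] -> [2, 4, 8, 0]  score +0 (running 8)
col 2: [0, 4, 0, 0] -> [4, 0, 0, 0]  score +0 (running 8)
col 3: [0, 0, 32, 0] -> [32, 0, 0, 0]  score +0 (running 8)
Board after move:
 8  2  4 32
 4  4  0  0
 0  8  0  0
 0  0  0  0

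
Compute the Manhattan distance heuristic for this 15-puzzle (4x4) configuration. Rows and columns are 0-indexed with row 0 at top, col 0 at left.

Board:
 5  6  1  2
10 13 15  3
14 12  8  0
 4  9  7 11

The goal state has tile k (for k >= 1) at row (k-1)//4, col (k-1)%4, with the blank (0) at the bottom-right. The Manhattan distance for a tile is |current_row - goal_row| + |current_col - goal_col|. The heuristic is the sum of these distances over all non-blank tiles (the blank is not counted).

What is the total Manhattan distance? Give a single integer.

Answer: 33

Derivation:
Tile 5: at (0,0), goal (1,0), distance |0-1|+|0-0| = 1
Tile 6: at (0,1), goal (1,1), distance |0-1|+|1-1| = 1
Tile 1: at (0,2), goal (0,0), distance |0-0|+|2-0| = 2
Tile 2: at (0,3), goal (0,1), distance |0-0|+|3-1| = 2
Tile 10: at (1,0), goal (2,1), distance |1-2|+|0-1| = 2
Tile 13: at (1,1), goal (3,0), distance |1-3|+|1-0| = 3
Tile 15: at (1,2), goal (3,2), distance |1-3|+|2-2| = 2
Tile 3: at (1,3), goal (0,2), distance |1-0|+|3-2| = 2
Tile 14: at (2,0), goal (3,1), distance |2-3|+|0-1| = 2
Tile 12: at (2,1), goal (2,3), distance |2-2|+|1-3| = 2
Tile 8: at (2,2), goal (1,3), distance |2-1|+|2-3| = 2
Tile 4: at (3,0), goal (0,3), distance |3-0|+|0-3| = 6
Tile 9: at (3,1), goal (2,0), distance |3-2|+|1-0| = 2
Tile 7: at (3,2), goal (1,2), distance |3-1|+|2-2| = 2
Tile 11: at (3,3), goal (2,2), distance |3-2|+|3-2| = 2
Sum: 1 + 1 + 2 + 2 + 2 + 3 + 2 + 2 + 2 + 2 + 2 + 6 + 2 + 2 + 2 = 33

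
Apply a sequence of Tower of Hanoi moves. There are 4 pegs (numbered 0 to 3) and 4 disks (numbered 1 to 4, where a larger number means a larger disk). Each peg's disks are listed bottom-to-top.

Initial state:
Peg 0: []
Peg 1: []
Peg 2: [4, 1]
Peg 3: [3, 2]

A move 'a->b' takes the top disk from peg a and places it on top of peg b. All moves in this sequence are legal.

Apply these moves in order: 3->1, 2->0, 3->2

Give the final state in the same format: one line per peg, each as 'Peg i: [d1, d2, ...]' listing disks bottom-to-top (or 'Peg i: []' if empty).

Answer: Peg 0: [1]
Peg 1: [2]
Peg 2: [4, 3]
Peg 3: []

Derivation:
After move 1 (3->1):
Peg 0: []
Peg 1: [2]
Peg 2: [4, 1]
Peg 3: [3]

After move 2 (2->0):
Peg 0: [1]
Peg 1: [2]
Peg 2: [4]
Peg 3: [3]

After move 3 (3->2):
Peg 0: [1]
Peg 1: [2]
Peg 2: [4, 3]
Peg 3: []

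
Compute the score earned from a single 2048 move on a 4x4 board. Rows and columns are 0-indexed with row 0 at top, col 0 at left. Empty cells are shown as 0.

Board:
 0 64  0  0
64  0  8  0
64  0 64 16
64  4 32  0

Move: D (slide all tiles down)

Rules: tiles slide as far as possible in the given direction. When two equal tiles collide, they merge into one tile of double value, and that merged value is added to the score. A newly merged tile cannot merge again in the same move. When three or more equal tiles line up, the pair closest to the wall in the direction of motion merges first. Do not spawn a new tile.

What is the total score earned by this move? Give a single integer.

Slide down:
col 0: [0, 64, 64, 64] -> [0, 0, 64, 128]  score +128 (running 128)
col 1: [64, 0, 0, 4] -> [0, 0, 64, 4]  score +0 (running 128)
col 2: [0, 8, 64, 32] -> [0, 8, 64, 32]  score +0 (running 128)
col 3: [0, 0, 16, 0] -> [0, 0, 0, 16]  score +0 (running 128)
Board after move:
  0   0   0   0
  0   0   8   0
 64  64  64   0
128   4  32  16

Answer: 128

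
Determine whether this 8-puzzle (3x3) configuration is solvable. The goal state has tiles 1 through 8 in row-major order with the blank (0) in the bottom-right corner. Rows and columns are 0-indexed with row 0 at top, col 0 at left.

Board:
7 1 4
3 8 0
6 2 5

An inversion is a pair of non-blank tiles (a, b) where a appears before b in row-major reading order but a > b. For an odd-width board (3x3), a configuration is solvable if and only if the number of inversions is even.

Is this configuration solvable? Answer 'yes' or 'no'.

Answer: yes

Derivation:
Inversions (pairs i<j in row-major order where tile[i] > tile[j] > 0): 14
14 is even, so the puzzle is solvable.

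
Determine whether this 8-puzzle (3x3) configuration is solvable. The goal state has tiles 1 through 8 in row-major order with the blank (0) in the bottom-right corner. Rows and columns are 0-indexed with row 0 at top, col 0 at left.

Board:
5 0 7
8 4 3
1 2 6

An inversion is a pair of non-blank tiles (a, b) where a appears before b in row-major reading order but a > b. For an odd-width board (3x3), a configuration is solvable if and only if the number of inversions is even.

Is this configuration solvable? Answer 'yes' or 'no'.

Inversions (pairs i<j in row-major order where tile[i] > tile[j] > 0): 19
19 is odd, so the puzzle is not solvable.

Answer: no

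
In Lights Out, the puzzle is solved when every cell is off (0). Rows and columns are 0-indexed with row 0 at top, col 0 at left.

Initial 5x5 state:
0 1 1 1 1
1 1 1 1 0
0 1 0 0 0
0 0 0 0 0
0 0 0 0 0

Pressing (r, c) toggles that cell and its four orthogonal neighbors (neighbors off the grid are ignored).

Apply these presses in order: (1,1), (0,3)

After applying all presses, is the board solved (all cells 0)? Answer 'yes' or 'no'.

Answer: yes

Derivation:
After press 1 at (1,1):
0 0 1 1 1
0 0 0 1 0
0 0 0 0 0
0 0 0 0 0
0 0 0 0 0

After press 2 at (0,3):
0 0 0 0 0
0 0 0 0 0
0 0 0 0 0
0 0 0 0 0
0 0 0 0 0

Lights still on: 0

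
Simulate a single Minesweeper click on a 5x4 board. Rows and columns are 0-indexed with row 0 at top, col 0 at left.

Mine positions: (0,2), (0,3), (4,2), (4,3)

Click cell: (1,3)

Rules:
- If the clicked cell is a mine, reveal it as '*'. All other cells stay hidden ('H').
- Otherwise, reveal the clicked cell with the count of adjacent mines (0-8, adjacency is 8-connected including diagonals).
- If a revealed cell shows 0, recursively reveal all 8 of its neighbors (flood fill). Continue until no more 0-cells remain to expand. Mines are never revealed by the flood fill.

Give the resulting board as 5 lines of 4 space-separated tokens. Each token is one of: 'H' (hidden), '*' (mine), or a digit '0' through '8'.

H H H H
H H H 2
H H H H
H H H H
H H H H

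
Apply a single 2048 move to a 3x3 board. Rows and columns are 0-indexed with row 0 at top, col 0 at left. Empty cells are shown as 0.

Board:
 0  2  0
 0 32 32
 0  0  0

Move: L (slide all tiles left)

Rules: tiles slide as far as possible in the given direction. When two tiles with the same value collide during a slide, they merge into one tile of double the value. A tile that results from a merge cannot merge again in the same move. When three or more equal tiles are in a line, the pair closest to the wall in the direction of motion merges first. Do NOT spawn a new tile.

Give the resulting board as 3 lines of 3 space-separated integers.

Answer:  2  0  0
64  0  0
 0  0  0

Derivation:
Slide left:
row 0: [0, 2, 0] -> [2, 0, 0]
row 1: [0, 32, 32] -> [64, 0, 0]
row 2: [0, 0, 0] -> [0, 0, 0]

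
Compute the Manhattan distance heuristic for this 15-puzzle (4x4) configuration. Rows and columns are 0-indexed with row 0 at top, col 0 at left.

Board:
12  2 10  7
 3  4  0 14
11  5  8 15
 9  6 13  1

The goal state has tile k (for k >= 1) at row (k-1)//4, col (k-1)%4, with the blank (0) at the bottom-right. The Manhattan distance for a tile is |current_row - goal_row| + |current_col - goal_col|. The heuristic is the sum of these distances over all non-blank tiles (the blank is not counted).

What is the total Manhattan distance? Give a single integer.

Answer: 39

Derivation:
Tile 12: at (0,0), goal (2,3), distance |0-2|+|0-3| = 5
Tile 2: at (0,1), goal (0,1), distance |0-0|+|1-1| = 0
Tile 10: at (0,2), goal (2,1), distance |0-2|+|2-1| = 3
Tile 7: at (0,3), goal (1,2), distance |0-1|+|3-2| = 2
Tile 3: at (1,0), goal (0,2), distance |1-0|+|0-2| = 3
Tile 4: at (1,1), goal (0,3), distance |1-0|+|1-3| = 3
Tile 14: at (1,3), goal (3,1), distance |1-3|+|3-1| = 4
Tile 11: at (2,0), goal (2,2), distance |2-2|+|0-2| = 2
Tile 5: at (2,1), goal (1,0), distance |2-1|+|1-0| = 2
Tile 8: at (2,2), goal (1,3), distance |2-1|+|2-3| = 2
Tile 15: at (2,3), goal (3,2), distance |2-3|+|3-2| = 2
Tile 9: at (3,0), goal (2,0), distance |3-2|+|0-0| = 1
Tile 6: at (3,1), goal (1,1), distance |3-1|+|1-1| = 2
Tile 13: at (3,2), goal (3,0), distance |3-3|+|2-0| = 2
Tile 1: at (3,3), goal (0,0), distance |3-0|+|3-0| = 6
Sum: 5 + 0 + 3 + 2 + 3 + 3 + 4 + 2 + 2 + 2 + 2 + 1 + 2 + 2 + 6 = 39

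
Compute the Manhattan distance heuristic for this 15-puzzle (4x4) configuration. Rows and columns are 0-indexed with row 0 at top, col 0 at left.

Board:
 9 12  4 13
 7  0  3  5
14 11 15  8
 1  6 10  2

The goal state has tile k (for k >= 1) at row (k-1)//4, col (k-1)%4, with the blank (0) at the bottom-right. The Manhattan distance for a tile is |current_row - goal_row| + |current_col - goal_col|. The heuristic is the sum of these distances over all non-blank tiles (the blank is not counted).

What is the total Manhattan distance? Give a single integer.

Tile 9: at (0,0), goal (2,0), distance |0-2|+|0-0| = 2
Tile 12: at (0,1), goal (2,3), distance |0-2|+|1-3| = 4
Tile 4: at (0,2), goal (0,3), distance |0-0|+|2-3| = 1
Tile 13: at (0,3), goal (3,0), distance |0-3|+|3-0| = 6
Tile 7: at (1,0), goal (1,2), distance |1-1|+|0-2| = 2
Tile 3: at (1,2), goal (0,2), distance |1-0|+|2-2| = 1
Tile 5: at (1,3), goal (1,0), distance |1-1|+|3-0| = 3
Tile 14: at (2,0), goal (3,1), distance |2-3|+|0-1| = 2
Tile 11: at (2,1), goal (2,2), distance |2-2|+|1-2| = 1
Tile 15: at (2,2), goal (3,2), distance |2-3|+|2-2| = 1
Tile 8: at (2,3), goal (1,3), distance |2-1|+|3-3| = 1
Tile 1: at (3,0), goal (0,0), distance |3-0|+|0-0| = 3
Tile 6: at (3,1), goal (1,1), distance |3-1|+|1-1| = 2
Tile 10: at (3,2), goal (2,1), distance |3-2|+|2-1| = 2
Tile 2: at (3,3), goal (0,1), distance |3-0|+|3-1| = 5
Sum: 2 + 4 + 1 + 6 + 2 + 1 + 3 + 2 + 1 + 1 + 1 + 3 + 2 + 2 + 5 = 36

Answer: 36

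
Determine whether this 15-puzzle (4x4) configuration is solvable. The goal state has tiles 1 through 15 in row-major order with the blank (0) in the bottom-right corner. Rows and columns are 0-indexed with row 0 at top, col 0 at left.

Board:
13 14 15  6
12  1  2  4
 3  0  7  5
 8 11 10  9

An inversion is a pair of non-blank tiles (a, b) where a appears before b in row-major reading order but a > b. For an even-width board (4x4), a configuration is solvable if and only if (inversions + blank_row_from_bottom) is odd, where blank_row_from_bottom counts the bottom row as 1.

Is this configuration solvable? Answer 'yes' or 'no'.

Answer: no

Derivation:
Inversions: 56
Blank is in row 2 (0-indexed from top), which is row 2 counting from the bottom (bottom = 1).
56 + 2 = 58, which is even, so the puzzle is not solvable.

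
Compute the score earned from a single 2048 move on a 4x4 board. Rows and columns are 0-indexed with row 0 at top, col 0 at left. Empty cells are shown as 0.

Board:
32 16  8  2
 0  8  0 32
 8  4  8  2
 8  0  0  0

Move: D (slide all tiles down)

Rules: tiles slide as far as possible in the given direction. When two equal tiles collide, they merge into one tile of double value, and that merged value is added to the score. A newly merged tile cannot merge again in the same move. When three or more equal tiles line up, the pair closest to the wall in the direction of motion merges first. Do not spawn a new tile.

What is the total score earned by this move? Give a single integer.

Answer: 32

Derivation:
Slide down:
col 0: [32, 0, 8, 8] -> [0, 0, 32, 16]  score +16 (running 16)
col 1: [16, 8, 4, 0] -> [0, 16, 8, 4]  score +0 (running 16)
col 2: [8, 0, 8, 0] -> [0, 0, 0, 16]  score +16 (running 32)
col 3: [2, 32, 2, 0] -> [0, 2, 32, 2]  score +0 (running 32)
Board after move:
 0  0  0  0
 0 16  0  2
32  8  0 32
16  4 16  2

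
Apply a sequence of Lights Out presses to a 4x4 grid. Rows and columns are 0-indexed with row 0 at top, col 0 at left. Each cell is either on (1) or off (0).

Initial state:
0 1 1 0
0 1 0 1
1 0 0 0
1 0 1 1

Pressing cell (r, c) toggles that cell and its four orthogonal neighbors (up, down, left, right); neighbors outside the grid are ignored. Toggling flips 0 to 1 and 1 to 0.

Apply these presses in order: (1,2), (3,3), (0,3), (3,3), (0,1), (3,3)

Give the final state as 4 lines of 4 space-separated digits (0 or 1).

Answer: 1 0 0 1
0 1 1 1
1 0 1 1
1 0 0 0

Derivation:
After press 1 at (1,2):
0 1 0 0
0 0 1 0
1 0 1 0
1 0 1 1

After press 2 at (3,3):
0 1 0 0
0 0 1 0
1 0 1 1
1 0 0 0

After press 3 at (0,3):
0 1 1 1
0 0 1 1
1 0 1 1
1 0 0 0

After press 4 at (3,3):
0 1 1 1
0 0 1 1
1 0 1 0
1 0 1 1

After press 5 at (0,1):
1 0 0 1
0 1 1 1
1 0 1 0
1 0 1 1

After press 6 at (3,3):
1 0 0 1
0 1 1 1
1 0 1 1
1 0 0 0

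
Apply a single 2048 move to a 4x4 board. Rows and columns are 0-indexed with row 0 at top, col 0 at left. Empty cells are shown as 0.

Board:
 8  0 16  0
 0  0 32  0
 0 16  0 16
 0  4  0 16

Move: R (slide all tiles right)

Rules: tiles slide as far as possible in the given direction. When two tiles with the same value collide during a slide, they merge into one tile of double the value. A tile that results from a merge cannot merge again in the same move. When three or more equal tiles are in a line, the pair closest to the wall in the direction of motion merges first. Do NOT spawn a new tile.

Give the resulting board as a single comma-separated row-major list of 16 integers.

Slide right:
row 0: [8, 0, 16, 0] -> [0, 0, 8, 16]
row 1: [0, 0, 32, 0] -> [0, 0, 0, 32]
row 2: [0, 16, 0, 16] -> [0, 0, 0, 32]
row 3: [0, 4, 0, 16] -> [0, 0, 4, 16]

Answer: 0, 0, 8, 16, 0, 0, 0, 32, 0, 0, 0, 32, 0, 0, 4, 16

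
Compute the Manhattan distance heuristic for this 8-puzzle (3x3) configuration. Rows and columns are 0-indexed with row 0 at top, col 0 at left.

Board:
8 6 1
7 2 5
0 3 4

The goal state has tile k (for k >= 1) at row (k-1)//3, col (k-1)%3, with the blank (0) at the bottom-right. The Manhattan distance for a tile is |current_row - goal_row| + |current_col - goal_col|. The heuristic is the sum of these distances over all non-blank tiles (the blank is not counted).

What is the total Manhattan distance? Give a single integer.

Answer: 16

Derivation:
Tile 8: (0,0)->(2,1) = 3
Tile 6: (0,1)->(1,2) = 2
Tile 1: (0,2)->(0,0) = 2
Tile 7: (1,0)->(2,0) = 1
Tile 2: (1,1)->(0,1) = 1
Tile 5: (1,2)->(1,1) = 1
Tile 3: (2,1)->(0,2) = 3
Tile 4: (2,2)->(1,0) = 3
Sum: 3 + 2 + 2 + 1 + 1 + 1 + 3 + 3 = 16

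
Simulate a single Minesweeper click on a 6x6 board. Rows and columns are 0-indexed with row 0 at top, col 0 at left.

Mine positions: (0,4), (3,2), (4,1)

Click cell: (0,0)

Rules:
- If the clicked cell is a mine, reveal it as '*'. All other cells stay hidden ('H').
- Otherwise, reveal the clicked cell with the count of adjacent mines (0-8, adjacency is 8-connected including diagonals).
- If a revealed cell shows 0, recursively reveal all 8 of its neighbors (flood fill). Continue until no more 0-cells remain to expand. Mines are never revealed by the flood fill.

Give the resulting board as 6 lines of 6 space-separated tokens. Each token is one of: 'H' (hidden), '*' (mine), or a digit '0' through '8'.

0 0 0 1 H H
0 0 0 1 H H
0 1 1 1 H H
1 2 H H H H
H H H H H H
H H H H H H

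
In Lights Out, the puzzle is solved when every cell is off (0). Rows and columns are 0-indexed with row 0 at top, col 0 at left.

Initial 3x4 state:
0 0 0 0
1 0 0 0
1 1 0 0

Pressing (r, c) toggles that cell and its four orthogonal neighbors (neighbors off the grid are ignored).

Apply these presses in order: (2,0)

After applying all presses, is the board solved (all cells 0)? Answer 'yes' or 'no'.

After press 1 at (2,0):
0 0 0 0
0 0 0 0
0 0 0 0

Lights still on: 0

Answer: yes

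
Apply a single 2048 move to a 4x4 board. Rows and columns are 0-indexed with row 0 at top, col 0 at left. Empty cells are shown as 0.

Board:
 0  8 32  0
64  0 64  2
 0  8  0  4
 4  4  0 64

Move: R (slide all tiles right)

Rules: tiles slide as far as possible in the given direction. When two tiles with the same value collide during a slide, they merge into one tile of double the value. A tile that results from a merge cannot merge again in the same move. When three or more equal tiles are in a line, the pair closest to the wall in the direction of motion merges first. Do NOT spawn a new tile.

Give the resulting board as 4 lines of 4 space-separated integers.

Answer:   0   0   8  32
  0   0 128   2
  0   0   8   4
  0   0   8  64

Derivation:
Slide right:
row 0: [0, 8, 32, 0] -> [0, 0, 8, 32]
row 1: [64, 0, 64, 2] -> [0, 0, 128, 2]
row 2: [0, 8, 0, 4] -> [0, 0, 8, 4]
row 3: [4, 4, 0, 64] -> [0, 0, 8, 64]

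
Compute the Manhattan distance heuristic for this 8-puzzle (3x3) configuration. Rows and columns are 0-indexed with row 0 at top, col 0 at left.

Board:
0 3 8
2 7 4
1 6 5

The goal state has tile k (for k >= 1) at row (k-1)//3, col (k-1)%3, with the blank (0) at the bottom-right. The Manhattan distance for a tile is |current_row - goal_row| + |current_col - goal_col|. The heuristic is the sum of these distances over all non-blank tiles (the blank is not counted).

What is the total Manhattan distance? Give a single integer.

Answer: 16

Derivation:
Tile 3: (0,1)->(0,2) = 1
Tile 8: (0,2)->(2,1) = 3
Tile 2: (1,0)->(0,1) = 2
Tile 7: (1,1)->(2,0) = 2
Tile 4: (1,2)->(1,0) = 2
Tile 1: (2,0)->(0,0) = 2
Tile 6: (2,1)->(1,2) = 2
Tile 5: (2,2)->(1,1) = 2
Sum: 1 + 3 + 2 + 2 + 2 + 2 + 2 + 2 = 16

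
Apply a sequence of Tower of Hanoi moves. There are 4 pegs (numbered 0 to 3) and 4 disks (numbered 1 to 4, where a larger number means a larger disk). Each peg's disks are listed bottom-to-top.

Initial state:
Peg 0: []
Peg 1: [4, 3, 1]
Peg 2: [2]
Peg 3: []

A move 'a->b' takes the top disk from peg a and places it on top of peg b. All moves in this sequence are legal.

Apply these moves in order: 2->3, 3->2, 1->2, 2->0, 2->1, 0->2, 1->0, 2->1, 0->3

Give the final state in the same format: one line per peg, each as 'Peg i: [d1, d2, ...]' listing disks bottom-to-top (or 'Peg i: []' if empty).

After move 1 (2->3):
Peg 0: []
Peg 1: [4, 3, 1]
Peg 2: []
Peg 3: [2]

After move 2 (3->2):
Peg 0: []
Peg 1: [4, 3, 1]
Peg 2: [2]
Peg 3: []

After move 3 (1->2):
Peg 0: []
Peg 1: [4, 3]
Peg 2: [2, 1]
Peg 3: []

After move 4 (2->0):
Peg 0: [1]
Peg 1: [4, 3]
Peg 2: [2]
Peg 3: []

After move 5 (2->1):
Peg 0: [1]
Peg 1: [4, 3, 2]
Peg 2: []
Peg 3: []

After move 6 (0->2):
Peg 0: []
Peg 1: [4, 3, 2]
Peg 2: [1]
Peg 3: []

After move 7 (1->0):
Peg 0: [2]
Peg 1: [4, 3]
Peg 2: [1]
Peg 3: []

After move 8 (2->1):
Peg 0: [2]
Peg 1: [4, 3, 1]
Peg 2: []
Peg 3: []

After move 9 (0->3):
Peg 0: []
Peg 1: [4, 3, 1]
Peg 2: []
Peg 3: [2]

Answer: Peg 0: []
Peg 1: [4, 3, 1]
Peg 2: []
Peg 3: [2]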